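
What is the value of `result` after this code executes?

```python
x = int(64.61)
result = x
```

x = 64; result = 64

64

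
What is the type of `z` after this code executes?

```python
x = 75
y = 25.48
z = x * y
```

int * float = float

float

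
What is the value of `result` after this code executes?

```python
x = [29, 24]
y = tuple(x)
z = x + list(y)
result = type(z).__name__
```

x is list; y is tuple; z is list; result = 'list'

'list'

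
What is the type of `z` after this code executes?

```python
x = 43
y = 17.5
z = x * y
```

int * float = float

float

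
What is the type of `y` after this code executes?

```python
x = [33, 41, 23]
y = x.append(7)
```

list.append() returns None (mutates in place)

NoneType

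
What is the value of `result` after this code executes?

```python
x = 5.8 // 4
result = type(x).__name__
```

x is float; result = 'float'

'float'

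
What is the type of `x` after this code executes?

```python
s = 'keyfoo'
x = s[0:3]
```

Slicing a str returns str

str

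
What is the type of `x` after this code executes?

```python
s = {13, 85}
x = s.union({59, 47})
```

set.union() returns a new set

set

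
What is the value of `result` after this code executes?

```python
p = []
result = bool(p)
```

p = []; result = False

False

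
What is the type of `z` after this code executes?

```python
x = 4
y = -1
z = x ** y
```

int ** negative = float

float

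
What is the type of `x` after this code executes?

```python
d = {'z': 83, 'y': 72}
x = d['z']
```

Accessing dict[str, int] with str key returns int

int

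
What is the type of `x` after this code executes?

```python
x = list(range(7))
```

list(range()) returns list

list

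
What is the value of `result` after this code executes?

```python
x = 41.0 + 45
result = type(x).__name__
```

x is float; result = 'float'

'float'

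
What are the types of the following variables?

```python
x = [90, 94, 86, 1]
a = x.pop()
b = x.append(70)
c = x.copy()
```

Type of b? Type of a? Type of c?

append() returns None; pop() returns element; copy() returns list

NoneType, int, list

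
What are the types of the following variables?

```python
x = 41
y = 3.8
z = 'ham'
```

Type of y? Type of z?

y is assigned a number with a decimal point, so it is a float; z is assigned a quoted string literal, so it is a str

float, str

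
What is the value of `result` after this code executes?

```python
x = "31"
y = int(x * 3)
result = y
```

x = '31'; y = 313131; result = 313131

313131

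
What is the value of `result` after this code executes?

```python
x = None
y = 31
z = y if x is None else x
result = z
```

x = None; y = 31; z = 31; result = 31

31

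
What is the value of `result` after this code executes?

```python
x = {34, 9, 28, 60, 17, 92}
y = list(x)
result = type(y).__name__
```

x is set; y is list; result = 'list'

'list'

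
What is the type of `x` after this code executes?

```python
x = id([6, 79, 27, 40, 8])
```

id() returns int

int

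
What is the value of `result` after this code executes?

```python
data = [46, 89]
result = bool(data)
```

data = [46, 89]; result = True

True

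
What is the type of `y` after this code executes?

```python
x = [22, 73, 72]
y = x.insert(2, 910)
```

list.insert() returns None

NoneType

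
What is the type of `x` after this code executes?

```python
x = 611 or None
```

'or' returns first truthy value

int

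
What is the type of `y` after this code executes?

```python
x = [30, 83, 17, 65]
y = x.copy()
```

list.copy() returns list

list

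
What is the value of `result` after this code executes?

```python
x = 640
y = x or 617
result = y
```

x = 640; y = 640; result = 640

640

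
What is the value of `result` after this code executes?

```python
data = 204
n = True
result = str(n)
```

data = 204; n = True; result = 'True'

'True'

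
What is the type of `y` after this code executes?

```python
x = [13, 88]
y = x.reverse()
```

list.reverse() returns None

NoneType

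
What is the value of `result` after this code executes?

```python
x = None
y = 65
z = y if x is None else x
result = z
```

x = None; y = 65; z = 65; result = 65

65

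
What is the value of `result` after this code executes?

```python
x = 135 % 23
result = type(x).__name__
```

x is int; result = 'int'

'int'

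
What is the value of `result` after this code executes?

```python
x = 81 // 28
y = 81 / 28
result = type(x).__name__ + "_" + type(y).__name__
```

x is int; y is float; result = 'int_float'

'int_float'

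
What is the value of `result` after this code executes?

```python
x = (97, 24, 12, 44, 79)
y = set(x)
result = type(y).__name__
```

x is tuple; y is set; result = 'set'

'set'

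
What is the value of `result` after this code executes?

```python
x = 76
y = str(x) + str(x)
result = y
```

x = 76; y = '7676'; result = '7676'

'7676'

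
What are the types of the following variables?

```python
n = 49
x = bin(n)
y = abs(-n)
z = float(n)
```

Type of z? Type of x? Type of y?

float() returns float; bin() returns str; abs() of int returns int

float, str, int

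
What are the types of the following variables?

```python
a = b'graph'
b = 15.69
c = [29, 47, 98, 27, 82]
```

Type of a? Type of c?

a is assigned a bytes literal (b'...' prefix); c is assigned a list literal (square brackets)

bytes, list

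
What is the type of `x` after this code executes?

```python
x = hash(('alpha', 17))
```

hash() returns int

int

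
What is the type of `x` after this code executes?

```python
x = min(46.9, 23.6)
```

min() of floats returns float

float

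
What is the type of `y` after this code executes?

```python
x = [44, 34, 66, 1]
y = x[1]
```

Indexing list[int] returns int

int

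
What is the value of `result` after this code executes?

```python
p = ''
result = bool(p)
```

p = ''; result = False

False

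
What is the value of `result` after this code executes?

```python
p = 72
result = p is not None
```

p = 72; result = True

True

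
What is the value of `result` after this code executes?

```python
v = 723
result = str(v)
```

v = 723; result = '723'

'723'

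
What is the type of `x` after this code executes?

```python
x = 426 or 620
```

'or' returns first truthy value (int)

int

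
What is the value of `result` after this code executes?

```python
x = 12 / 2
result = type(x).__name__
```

x is float; result = 'float'

'float'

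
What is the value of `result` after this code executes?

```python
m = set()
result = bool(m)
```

m = set(); result = False

False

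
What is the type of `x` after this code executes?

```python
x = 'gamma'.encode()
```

str.encode() returns bytes

bytes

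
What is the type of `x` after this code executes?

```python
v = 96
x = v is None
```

'is' comparison returns bool

bool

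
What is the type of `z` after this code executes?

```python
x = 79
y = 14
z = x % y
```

int % int = int

int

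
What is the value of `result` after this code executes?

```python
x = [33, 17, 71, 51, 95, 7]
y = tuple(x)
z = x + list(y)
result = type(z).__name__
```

x is list; y is tuple; z is list; result = 'list'

'list'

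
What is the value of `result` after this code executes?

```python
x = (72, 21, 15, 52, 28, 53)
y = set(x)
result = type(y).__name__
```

x is tuple; y is set; result = 'set'

'set'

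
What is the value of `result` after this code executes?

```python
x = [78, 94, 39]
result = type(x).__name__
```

x is list; result = 'list'

'list'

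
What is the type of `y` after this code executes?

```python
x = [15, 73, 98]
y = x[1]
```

Indexing list[int] returns int

int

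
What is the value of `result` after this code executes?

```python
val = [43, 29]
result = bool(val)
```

val = [43, 29]; result = True

True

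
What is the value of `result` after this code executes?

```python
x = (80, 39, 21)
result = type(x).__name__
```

x is tuple; result = 'tuple'

'tuple'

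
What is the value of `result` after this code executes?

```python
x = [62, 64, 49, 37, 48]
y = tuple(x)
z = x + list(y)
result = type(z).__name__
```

x is list; y is tuple; z is list; result = 'list'

'list'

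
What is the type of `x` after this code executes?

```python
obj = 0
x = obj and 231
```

'and' returns first falsy value (0 is int)

int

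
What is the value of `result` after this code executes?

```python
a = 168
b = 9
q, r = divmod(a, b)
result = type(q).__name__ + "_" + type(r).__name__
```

a is int; b is int; q is int; r is int; result = 'int_int'

'int_int'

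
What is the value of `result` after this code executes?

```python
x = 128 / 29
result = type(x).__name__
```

x is float; result = 'float'

'float'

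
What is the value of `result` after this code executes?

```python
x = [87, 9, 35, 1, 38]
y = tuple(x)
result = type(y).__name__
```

x is list; y is tuple; result = 'tuple'

'tuple'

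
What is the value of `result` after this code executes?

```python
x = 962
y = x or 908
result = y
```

x = 962; y = 962; result = 962

962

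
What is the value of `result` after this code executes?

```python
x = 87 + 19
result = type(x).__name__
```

x is int; result = 'int'

'int'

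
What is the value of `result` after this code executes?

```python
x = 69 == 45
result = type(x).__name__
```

x is bool; result = 'bool'

'bool'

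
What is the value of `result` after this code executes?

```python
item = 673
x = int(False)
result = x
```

item = 673; x = 0; result = 0

0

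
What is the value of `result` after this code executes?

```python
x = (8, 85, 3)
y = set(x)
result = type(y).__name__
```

x is tuple; y is set; result = 'set'

'set'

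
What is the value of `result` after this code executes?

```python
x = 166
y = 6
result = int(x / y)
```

x = 166; y = 6; result = 27

27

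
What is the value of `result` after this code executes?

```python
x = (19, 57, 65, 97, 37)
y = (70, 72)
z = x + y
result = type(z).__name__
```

x is tuple; y is tuple; z is tuple; result = 'tuple'

'tuple'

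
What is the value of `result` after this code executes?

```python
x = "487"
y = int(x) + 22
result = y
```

x = '487'; y = 509; result = 509

509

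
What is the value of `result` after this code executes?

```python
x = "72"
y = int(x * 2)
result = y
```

x = '72'; y = 7272; result = 7272

7272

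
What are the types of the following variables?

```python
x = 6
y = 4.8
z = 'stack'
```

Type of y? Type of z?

y is assigned a number with a decimal point, so it is a float; z is assigned a quoted string literal, so it is a str

float, str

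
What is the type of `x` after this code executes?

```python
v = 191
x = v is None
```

'is' comparison returns bool

bool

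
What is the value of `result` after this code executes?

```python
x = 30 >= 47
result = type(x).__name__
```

x is bool; result = 'bool'

'bool'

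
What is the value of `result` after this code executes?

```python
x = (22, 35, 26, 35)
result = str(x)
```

x = (22, 35, 26, 35); result = '(22, 35, 26, 35)'

'(22, 35, 26, 35)'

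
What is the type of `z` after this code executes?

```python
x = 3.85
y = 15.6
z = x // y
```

float // float = float

float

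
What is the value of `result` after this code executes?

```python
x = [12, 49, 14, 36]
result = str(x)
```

x = [12, 49, 14, 36]; result = '[12, 49, 14, 36]'

'[12, 49, 14, 36]'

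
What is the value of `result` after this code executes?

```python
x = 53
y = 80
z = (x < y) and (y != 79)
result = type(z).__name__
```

x is int; y is int; z is bool; result = 'bool'

'bool'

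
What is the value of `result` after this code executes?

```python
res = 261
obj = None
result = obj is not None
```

res = 261; obj = None; result = False

False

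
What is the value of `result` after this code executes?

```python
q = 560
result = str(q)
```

q = 560; result = '560'

'560'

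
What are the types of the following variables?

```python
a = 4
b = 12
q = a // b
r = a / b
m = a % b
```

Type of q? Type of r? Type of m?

// returns int; / returns float; % of ints returns int

int, float, int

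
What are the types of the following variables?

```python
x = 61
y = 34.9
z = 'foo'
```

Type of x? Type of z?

x is assigned a bare integer (no decimal point), so it is an int; z is assigned a quoted string literal, so it is a str

int, str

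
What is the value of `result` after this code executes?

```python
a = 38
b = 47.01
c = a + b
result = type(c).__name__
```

a is int; b is float; c is float; result = 'float'

'float'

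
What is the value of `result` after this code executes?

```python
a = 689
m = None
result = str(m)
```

a = 689; m = None; result = 'None'

'None'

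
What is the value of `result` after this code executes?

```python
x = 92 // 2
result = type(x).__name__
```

x is int; result = 'int'

'int'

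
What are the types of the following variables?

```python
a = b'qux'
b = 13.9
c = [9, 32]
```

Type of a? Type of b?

a is assigned a bytes literal (b'...' prefix); b is assigned a number with a decimal point, so it is a float

bytes, float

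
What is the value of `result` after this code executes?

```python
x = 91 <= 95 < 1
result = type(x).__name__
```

x is bool; result = 'bool'

'bool'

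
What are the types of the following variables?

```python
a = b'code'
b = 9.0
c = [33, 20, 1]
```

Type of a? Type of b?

a is assigned a bytes literal (b'...' prefix); b is assigned a number with a decimal point, so it is a float

bytes, float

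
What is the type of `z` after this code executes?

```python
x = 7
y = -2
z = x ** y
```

int ** negative = float

float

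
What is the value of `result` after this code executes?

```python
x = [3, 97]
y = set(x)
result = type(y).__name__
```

x is list; y is set; result = 'set'

'set'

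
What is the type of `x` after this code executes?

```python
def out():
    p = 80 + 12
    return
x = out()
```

Bare return returns None

NoneType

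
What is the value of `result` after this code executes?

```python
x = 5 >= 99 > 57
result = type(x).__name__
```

x is bool; result = 'bool'

'bool'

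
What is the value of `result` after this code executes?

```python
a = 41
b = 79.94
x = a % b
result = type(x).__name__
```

a is int; b is float; x is float; result = 'float'

'float'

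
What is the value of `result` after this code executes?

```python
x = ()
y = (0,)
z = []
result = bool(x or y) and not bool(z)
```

x = (); y = (0,); z = []; result = True

True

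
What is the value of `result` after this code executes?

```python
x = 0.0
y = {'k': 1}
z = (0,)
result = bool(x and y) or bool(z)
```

x = 0.0; y = {'k': 1}; z = (0,); result = True

True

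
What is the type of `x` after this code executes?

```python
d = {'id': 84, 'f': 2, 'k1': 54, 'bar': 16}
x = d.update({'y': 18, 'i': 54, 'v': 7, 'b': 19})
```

dict.update() returns None

NoneType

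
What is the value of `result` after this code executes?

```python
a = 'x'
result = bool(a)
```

a = 'x'; result = True

True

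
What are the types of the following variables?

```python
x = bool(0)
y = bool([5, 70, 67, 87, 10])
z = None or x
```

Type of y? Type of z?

bool() returns bool; None or bool returns the bool

bool, bool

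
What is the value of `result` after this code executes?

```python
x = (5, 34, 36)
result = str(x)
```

x = (5, 34, 36); result = '(5, 34, 36)'

'(5, 34, 36)'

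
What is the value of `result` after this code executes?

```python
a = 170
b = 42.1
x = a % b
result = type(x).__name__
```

a is int; b is float; x is float; result = 'float'

'float'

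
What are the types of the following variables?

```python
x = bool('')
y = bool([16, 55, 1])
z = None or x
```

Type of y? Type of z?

bool() returns bool; None or bool returns the bool

bool, bool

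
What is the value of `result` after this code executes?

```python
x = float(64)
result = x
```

x = 64.0; result = 64.0

64.0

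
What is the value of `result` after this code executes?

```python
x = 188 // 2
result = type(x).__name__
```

x is int; result = 'int'

'int'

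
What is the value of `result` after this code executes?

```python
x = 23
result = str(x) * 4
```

x = 23; result = '23232323'

'23232323'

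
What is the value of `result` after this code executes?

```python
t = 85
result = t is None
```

t = 85; result = False

False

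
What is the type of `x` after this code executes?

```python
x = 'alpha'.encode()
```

str.encode() returns bytes

bytes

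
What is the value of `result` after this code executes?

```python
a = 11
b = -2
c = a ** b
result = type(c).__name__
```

a is int; b is int; c is float; result = 'float'

'float'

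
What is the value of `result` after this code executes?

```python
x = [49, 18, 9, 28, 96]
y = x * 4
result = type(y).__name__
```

x is list; y is list; result = 'list'

'list'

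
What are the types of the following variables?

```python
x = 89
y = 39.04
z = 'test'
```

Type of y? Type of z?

y is assigned a number with a decimal point, so it is a float; z is assigned a quoted string literal, so it is a str

float, str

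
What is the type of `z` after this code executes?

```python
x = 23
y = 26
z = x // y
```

int // int = int

int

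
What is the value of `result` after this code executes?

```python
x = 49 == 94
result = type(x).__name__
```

x is bool; result = 'bool'

'bool'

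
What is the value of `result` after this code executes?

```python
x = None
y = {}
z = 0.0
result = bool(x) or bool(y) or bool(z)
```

x = None; y = {}; z = 0.0; result = False

False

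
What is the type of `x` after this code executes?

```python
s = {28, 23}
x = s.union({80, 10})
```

set.union() returns a new set

set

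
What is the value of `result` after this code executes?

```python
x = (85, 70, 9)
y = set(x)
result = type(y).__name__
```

x is tuple; y is set; result = 'set'

'set'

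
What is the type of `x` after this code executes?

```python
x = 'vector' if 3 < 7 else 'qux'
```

Both branches of conditional are str

str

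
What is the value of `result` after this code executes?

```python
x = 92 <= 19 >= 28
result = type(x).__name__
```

x is bool; result = 'bool'

'bool'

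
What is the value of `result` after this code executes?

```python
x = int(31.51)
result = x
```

x = 31; result = 31

31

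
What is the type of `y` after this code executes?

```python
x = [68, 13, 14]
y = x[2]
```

Indexing list[int] returns int

int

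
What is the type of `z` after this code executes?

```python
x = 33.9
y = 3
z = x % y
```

float % int = float

float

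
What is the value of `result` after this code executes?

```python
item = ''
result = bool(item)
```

item = ''; result = False

False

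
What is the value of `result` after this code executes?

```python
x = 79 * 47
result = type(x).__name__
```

x is int; result = 'int'

'int'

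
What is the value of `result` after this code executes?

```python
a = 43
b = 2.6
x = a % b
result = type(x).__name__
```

a is int; b is float; x is float; result = 'float'

'float'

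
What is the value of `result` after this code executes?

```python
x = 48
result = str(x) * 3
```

x = 48; result = '484848'

'484848'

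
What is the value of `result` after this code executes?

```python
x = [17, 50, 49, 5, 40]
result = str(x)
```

x = [17, 50, 49, 5, 40]; result = '[17, 50, 49, 5, 40]'

'[17, 50, 49, 5, 40]'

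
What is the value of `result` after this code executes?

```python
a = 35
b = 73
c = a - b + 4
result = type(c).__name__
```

a is int; b is int; c is int; result = 'int'

'int'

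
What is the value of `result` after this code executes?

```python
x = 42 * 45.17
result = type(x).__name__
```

x is float; result = 'float'

'float'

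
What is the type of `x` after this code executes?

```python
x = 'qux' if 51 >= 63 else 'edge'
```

Both branches of conditional are str

str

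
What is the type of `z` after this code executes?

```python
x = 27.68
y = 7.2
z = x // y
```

float // float = float

float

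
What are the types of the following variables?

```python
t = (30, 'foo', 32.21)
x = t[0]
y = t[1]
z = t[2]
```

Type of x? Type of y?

tuple[0] is int; tuple[1] is str

int, str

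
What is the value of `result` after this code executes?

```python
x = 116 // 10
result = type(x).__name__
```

x is int; result = 'int'

'int'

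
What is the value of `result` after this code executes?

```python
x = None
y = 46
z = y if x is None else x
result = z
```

x = None; y = 46; z = 46; result = 46

46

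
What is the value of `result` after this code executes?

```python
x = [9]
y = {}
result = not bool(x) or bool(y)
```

x = [9]; y = {}; result = False

False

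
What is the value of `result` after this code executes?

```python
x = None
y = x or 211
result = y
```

x = None; y = 211; result = 211

211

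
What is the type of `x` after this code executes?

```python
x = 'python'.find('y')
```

str.find() returns int index

int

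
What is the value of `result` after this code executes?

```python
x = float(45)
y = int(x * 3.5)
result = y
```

x = 45.0; y = 157; result = 157

157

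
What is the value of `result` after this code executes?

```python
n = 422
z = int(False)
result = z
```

n = 422; z = 0; result = 0

0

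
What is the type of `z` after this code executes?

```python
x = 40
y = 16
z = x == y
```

Equality comparison returns bool

bool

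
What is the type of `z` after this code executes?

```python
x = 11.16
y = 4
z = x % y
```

float % int = float

float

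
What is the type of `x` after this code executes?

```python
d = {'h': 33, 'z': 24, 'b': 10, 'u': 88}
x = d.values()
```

.values() returns dict_values view

dict_values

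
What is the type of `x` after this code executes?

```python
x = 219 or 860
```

'or' returns first truthy value (int)

int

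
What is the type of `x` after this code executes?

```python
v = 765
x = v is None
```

'is' comparison returns bool

bool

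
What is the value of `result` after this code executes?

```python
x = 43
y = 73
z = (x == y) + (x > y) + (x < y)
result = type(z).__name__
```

x is int; y is int; z is int; result = 'int'

'int'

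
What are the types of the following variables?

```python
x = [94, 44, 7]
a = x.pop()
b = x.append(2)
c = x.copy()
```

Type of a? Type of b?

pop() returns element; append() returns None

int, NoneType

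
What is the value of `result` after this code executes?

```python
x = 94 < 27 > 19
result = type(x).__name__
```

x is bool; result = 'bool'

'bool'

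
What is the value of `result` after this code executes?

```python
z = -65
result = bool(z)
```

z = -65; result = True

True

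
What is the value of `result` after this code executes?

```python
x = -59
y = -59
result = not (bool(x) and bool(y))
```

x = -59; y = -59; result = False

False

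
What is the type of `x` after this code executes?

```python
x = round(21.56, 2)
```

round() with decimal places returns float

float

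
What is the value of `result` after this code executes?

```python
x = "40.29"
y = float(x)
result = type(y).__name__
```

x is str; y is float; result = 'float'

'float'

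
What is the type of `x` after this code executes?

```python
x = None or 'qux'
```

'or' with None returns the other truthy value (str)

str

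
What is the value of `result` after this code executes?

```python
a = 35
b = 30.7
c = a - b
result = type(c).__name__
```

a is int; b is float; c is float; result = 'float'

'float'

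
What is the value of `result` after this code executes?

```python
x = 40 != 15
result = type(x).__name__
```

x is bool; result = 'bool'

'bool'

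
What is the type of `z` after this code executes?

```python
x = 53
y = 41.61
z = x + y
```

int + float = float

float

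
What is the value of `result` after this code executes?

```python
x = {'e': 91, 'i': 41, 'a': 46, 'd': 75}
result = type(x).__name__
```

x is dict; result = 'dict'

'dict'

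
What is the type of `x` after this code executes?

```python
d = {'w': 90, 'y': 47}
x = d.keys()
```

.keys() returns dict_keys view

dict_keys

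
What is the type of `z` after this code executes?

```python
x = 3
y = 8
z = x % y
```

int % int = int

int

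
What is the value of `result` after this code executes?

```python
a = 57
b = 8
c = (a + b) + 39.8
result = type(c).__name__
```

a is int; b is int; c is float; result = 'float'

'float'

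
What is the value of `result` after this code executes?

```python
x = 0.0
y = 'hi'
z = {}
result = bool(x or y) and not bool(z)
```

x = 0.0; y = 'hi'; z = {}; result = True

True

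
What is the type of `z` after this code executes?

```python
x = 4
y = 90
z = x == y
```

Comparison returns bool

bool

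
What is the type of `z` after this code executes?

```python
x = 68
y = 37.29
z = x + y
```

int + float = float

float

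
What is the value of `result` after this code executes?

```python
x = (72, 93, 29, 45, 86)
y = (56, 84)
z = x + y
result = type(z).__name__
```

x is tuple; y is tuple; z is tuple; result = 'tuple'

'tuple'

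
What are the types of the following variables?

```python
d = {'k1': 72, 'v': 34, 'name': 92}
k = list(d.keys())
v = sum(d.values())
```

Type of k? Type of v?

list() converts to list; sum of ints is int

list, int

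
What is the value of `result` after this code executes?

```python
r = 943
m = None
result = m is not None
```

r = 943; m = None; result = False

False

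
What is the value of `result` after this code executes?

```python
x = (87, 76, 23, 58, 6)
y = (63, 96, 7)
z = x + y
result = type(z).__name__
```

x is tuple; y is tuple; z is tuple; result = 'tuple'

'tuple'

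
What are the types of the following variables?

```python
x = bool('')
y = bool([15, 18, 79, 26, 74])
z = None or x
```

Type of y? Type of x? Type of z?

bool() returns bool; bool() returns bool; None or bool returns the bool

bool, bool, bool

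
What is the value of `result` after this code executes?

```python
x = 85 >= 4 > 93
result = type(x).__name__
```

x is bool; result = 'bool'

'bool'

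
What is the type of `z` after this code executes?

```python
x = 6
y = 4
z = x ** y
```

positive int ** positive int = int

int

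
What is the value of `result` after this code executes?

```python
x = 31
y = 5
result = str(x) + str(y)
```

x = 31; y = 5; result = '315'

'315'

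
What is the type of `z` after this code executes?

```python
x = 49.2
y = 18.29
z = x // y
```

float // float = float

float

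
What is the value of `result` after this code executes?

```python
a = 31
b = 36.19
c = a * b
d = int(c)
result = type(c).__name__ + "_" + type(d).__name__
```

a is int; b is float; c is float; d is int; result = 'float_int'

'float_int'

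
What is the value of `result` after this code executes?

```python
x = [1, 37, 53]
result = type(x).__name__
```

x is list; result = 'list'

'list'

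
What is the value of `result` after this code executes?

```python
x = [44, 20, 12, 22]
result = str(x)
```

x = [44, 20, 12, 22]; result = '[44, 20, 12, 22]'

'[44, 20, 12, 22]'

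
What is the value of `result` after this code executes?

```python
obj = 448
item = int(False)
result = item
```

obj = 448; item = 0; result = 0

0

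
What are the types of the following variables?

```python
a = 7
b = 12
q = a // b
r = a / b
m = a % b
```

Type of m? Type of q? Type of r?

% of ints returns int; // returns int; / returns float

int, int, float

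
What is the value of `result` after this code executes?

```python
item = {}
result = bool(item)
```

item = {}; result = False

False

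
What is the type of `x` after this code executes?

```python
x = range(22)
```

range() returns a range object

range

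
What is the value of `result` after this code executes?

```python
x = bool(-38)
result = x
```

x = True; result = True

True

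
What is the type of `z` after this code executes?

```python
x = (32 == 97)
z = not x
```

'not' returns bool

bool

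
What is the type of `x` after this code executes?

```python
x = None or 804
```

'or' with None returns the other truthy value

int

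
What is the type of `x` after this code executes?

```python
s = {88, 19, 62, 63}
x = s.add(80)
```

set.add() returns None (mutates in place)

NoneType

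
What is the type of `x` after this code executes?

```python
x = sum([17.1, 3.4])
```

sum() of floats returns float

float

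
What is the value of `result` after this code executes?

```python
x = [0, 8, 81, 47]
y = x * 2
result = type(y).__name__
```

x is list; y is list; result = 'list'

'list'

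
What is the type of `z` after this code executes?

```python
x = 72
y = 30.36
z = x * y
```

int * float = float

float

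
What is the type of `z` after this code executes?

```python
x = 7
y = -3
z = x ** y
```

int ** negative = float

float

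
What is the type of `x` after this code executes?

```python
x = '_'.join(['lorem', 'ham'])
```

str.join() returns str

str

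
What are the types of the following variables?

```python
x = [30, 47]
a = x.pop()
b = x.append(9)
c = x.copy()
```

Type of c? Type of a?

copy() returns list; pop() returns element

list, int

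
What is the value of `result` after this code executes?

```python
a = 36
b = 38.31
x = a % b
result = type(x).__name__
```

a is int; b is float; x is float; result = 'float'

'float'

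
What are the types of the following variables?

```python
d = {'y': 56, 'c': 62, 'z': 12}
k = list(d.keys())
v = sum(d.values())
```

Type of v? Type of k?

sum of ints is int; list() converts to list

int, list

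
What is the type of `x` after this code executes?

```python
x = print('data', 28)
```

print() returns None

NoneType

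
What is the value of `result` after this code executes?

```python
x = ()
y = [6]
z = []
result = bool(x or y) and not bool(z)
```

x = (); y = [6]; z = []; result = True

True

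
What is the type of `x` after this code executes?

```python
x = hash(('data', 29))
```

hash() returns int

int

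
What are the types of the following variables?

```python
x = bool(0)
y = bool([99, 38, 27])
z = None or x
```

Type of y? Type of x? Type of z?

bool() returns bool; bool() returns bool; None or bool returns the bool

bool, bool, bool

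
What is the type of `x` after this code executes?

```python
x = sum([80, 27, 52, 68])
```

sum() of ints returns int

int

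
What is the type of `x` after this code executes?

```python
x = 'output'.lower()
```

str.lower() returns str

str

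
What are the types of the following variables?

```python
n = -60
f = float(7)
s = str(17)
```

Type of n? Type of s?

n is assigned a bare integer (no decimal point), so it is an int; s is assigned the result of calling str(), which returns a str

int, str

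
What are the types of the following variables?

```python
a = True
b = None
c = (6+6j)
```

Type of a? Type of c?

a is assigned the constant True, which has type bool; c is assigned (6+6j), an int plus an imaginary literal (j suffix), which evaluates to complex

bool, complex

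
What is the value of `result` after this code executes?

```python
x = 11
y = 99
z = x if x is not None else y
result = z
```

x = 11; y = 99; z = 11; result = 11

11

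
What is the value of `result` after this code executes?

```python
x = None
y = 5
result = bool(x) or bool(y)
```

x = None; y = 5; result = True

True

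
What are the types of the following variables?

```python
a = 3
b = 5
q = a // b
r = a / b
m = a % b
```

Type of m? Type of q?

% of ints returns int; // returns int

int, int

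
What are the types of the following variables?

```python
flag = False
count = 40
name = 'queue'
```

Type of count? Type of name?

count is assigned a bare integer (no decimal point), so it is an int; name is assigned a quoted string literal, so it is a str

int, str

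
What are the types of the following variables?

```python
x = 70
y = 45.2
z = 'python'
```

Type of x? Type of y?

x is assigned a bare integer (no decimal point), so it is an int; y is assigned a number with a decimal point, so it is a float

int, float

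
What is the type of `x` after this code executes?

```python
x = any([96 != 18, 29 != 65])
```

any() returns bool

bool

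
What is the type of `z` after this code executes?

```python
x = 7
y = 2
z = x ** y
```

positive int ** positive int = int

int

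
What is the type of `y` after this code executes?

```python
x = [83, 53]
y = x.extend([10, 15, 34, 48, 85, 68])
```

list.extend() returns None

NoneType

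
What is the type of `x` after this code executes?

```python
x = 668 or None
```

'or' returns first truthy value

int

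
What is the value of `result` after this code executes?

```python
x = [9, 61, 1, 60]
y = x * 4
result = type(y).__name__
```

x is list; y is list; result = 'list'

'list'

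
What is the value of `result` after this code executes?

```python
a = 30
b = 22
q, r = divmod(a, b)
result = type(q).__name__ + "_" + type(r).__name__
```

a is int; b is int; q is int; r is int; result = 'int_int'

'int_int'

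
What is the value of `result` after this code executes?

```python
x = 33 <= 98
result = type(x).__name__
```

x is bool; result = 'bool'

'bool'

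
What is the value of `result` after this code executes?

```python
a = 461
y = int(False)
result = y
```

a = 461; y = 0; result = 0

0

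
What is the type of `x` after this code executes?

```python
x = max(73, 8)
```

max() of ints returns int

int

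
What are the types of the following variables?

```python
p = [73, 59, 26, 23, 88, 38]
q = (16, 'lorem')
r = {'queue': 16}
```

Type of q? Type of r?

q is assigned a tuple (parenthesized, comma-separated values); r is assigned a dict literal ({key: value})

tuple, dict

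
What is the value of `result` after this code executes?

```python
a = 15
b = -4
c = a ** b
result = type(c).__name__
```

a is int; b is int; c is float; result = 'float'

'float'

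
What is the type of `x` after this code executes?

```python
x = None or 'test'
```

'or' with None returns the other truthy value (str)

str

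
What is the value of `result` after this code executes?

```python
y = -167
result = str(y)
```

y = -167; result = '-167'

'-167'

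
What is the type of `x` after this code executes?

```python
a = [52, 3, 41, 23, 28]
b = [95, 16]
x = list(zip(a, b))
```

list(zip()) returns a list of tuples

list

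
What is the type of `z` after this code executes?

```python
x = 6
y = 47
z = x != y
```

Comparison returns bool

bool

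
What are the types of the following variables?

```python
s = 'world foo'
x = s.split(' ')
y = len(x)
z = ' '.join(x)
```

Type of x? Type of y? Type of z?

str.split() returns list; len() returns int; str.join() returns str

list, int, str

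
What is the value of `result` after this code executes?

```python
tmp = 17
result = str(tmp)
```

tmp = 17; result = '17'

'17'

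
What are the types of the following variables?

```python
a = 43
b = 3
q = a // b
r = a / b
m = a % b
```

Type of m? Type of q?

% of ints returns int; // returns int

int, int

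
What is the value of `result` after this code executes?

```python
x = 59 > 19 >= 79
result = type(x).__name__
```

x is bool; result = 'bool'

'bool'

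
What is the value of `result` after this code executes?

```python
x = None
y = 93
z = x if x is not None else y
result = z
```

x = None; y = 93; z = 93; result = 93

93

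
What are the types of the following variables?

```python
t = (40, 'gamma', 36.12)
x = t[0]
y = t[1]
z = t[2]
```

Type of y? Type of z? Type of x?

tuple[1] is str; tuple[2] is float; tuple[0] is int

str, float, int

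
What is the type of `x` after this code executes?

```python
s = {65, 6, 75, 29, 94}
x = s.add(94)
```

set.add() returns None (mutates in place)

NoneType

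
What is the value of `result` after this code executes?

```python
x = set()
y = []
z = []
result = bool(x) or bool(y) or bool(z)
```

x = set(); y = []; z = []; result = False

False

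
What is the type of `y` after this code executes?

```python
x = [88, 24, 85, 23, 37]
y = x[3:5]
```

Slicing a list returns a list

list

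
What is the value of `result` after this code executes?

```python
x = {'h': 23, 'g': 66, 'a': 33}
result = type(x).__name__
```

x is dict; result = 'dict'

'dict'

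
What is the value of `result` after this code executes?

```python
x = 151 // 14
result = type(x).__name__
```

x is int; result = 'int'

'int'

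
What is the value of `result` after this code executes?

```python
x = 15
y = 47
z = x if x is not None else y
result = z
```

x = 15; y = 47; z = 15; result = 15

15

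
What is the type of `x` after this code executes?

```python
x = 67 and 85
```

'and' with truthy values returns last operand (int)

int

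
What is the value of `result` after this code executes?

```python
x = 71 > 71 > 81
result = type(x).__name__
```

x is bool; result = 'bool'

'bool'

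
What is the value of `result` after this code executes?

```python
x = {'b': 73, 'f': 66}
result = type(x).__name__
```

x is dict; result = 'dict'

'dict'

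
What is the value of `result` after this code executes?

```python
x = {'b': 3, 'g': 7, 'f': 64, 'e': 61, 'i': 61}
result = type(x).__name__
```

x is dict; result = 'dict'

'dict'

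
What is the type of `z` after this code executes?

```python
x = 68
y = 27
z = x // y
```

int // int = int

int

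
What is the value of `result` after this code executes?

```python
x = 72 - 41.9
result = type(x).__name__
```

x is float; result = 'float'

'float'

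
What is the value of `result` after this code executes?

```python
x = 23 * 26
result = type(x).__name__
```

x is int; result = 'int'

'int'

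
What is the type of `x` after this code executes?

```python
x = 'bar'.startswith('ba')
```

str.startswith() returns bool

bool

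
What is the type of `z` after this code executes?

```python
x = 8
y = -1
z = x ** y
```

int ** negative = float

float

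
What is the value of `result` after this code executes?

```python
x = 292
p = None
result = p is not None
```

x = 292; p = None; result = False

False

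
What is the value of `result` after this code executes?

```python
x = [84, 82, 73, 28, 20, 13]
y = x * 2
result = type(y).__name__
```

x is list; y is list; result = 'list'

'list'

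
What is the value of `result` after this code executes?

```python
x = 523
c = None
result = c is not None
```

x = 523; c = None; result = False

False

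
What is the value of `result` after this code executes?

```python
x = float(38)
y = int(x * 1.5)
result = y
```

x = 38.0; y = 57; result = 57

57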